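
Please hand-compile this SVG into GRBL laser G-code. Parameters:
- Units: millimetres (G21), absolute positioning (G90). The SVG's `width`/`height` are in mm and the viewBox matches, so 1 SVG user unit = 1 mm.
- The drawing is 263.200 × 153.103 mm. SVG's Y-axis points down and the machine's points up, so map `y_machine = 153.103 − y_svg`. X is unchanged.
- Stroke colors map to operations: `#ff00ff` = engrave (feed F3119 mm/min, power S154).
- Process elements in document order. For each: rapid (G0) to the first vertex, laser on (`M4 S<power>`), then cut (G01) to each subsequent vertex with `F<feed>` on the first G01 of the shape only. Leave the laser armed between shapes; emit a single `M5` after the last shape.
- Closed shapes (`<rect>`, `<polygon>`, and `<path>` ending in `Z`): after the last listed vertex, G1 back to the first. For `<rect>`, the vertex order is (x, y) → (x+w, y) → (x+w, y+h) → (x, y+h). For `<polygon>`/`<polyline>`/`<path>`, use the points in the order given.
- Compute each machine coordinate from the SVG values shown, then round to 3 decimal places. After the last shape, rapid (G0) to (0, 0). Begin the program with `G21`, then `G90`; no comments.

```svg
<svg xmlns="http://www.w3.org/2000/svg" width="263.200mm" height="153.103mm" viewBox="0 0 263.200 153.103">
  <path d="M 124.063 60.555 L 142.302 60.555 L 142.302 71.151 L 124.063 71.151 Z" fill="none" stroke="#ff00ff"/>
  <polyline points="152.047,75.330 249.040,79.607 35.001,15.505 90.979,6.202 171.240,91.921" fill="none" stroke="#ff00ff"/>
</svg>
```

1 u = 1 mm; y_m = 153.103 − y.

[1] `<path>` rectangle, #ff00ff→engrave S154 F3119: (124.063,92.548) → (142.302,92.548) → (142.302,81.952) → (124.063,81.952) → (124.063,92.548) (closed)

[2] `<polyline>` open polyline, #ff00ff→engrave S154 F3119: (152.047,77.773) → (249.040,73.496) → (35.001,137.598) → (90.979,146.901) → (171.240,61.182)

G21
G90
G0 X124.063 Y92.548
M4 S154
G01 X142.302 Y92.548 F3119
G01 X142.302 Y81.952
G01 X124.063 Y81.952
G01 X124.063 Y92.548
G0 X152.047 Y77.773
M4 S154
G01 X249.040 Y73.496 F3119
G01 X35.001 Y137.598
G01 X90.979 Y146.901
G01 X171.240 Y61.182
M5
G0 X0.000 Y0.000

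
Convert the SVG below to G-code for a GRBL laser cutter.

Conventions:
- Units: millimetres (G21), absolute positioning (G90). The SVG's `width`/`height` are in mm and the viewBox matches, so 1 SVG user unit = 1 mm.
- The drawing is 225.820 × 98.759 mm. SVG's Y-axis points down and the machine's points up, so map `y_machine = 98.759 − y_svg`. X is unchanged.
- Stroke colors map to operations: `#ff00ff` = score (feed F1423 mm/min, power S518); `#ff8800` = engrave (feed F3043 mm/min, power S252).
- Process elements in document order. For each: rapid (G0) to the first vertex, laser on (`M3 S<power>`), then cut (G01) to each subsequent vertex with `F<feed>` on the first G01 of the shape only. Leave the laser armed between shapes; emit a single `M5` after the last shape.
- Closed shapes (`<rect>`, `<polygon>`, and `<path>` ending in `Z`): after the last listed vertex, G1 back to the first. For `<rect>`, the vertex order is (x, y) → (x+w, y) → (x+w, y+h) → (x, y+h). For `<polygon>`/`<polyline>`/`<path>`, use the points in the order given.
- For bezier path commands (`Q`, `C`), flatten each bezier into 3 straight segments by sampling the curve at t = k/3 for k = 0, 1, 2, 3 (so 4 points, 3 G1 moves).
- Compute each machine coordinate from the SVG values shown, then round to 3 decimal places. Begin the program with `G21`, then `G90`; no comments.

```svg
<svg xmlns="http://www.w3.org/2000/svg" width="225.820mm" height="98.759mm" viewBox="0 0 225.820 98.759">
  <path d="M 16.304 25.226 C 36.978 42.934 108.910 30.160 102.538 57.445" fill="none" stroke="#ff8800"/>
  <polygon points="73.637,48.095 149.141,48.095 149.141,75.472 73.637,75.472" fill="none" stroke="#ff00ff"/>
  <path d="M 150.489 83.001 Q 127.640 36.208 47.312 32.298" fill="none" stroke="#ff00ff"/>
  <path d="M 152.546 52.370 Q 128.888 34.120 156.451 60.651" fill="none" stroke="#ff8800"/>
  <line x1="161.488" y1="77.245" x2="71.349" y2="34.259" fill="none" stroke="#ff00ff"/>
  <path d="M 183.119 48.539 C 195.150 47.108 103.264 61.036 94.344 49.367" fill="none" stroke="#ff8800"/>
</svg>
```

G21
G90
G0 X16.304 Y73.533
M3 S252
G01 X49.265 Y63.373 F3043
G01 X87.607 Y57.859
G01 X102.538 Y41.314
G0 X73.637 Y50.664
M3 S518
G01 X149.141 Y50.664 F1423
G01 X149.141 Y23.287
G01 X73.637 Y23.287
G01 X73.637 Y50.664
G0 X150.489 Y15.758
M3 S518
G01 X128.870 Y42.189 F1423
G01 X94.477 Y59.090
G01 X47.312 Y66.461
G0 X152.546 Y46.389
M3 S252
G01 X142.465 Y53.580 F3043
G01 X143.767 Y50.820
G01 X156.451 Y38.108
G0 X161.488 Y21.514
M3 S518
G01 X71.349 Y64.500 F1423
G0 X183.119 Y50.220
M3 S252
G01 X167.433 Y48.048 F3043
G01 X123.998 Y44.738
G01 X94.344 Y49.392
M5

Since the viewBox matches the mm dimensions, user units are millimetres directly. The only transform is the Y-flip y_m = 98.759 − y_svg.

Shape 1 is a cubic bezier drawn with `<path>`. Its stroke #ff8800 means engrave at S252, F3043. After flipping Y the toolpath is (16.304,73.533) → (49.265,63.373) → (87.607,57.859) → (102.538,41.314).

Shape 2 is a rectangle drawn with `<polygon>`. Its stroke #ff00ff means score at S518, F1423. After flipping Y the toolpath is (73.637,50.664) → (149.141,50.664) → (149.141,23.287) → (73.637,23.287) → (73.637,50.664), returning to the start.

Shape 3 is a quadratic bezier drawn with `<path>`. Its stroke #ff00ff means score at S518, F1423. After flipping Y the toolpath is (150.489,15.758) → (128.870,42.189) → (94.477,59.090) → (47.312,66.461).

Shape 4 is a quadratic bezier drawn with `<path>`. Its stroke #ff8800 means engrave at S252, F3043. After flipping Y the toolpath is (152.546,46.389) → (142.465,53.580) → (143.767,50.820) → (156.451,38.108).

Shape 5 is a line segment drawn with `<line>`. Its stroke #ff00ff means score at S518, F1423. After flipping Y the toolpath is (161.488,21.514) → (71.349,64.500).

Shape 6 is a cubic bezier drawn with `<path>`. Its stroke #ff8800 means engrave at S252, F3043. After flipping Y the toolpath is (183.119,50.220) → (167.433,48.048) → (123.998,44.738) → (94.344,49.392).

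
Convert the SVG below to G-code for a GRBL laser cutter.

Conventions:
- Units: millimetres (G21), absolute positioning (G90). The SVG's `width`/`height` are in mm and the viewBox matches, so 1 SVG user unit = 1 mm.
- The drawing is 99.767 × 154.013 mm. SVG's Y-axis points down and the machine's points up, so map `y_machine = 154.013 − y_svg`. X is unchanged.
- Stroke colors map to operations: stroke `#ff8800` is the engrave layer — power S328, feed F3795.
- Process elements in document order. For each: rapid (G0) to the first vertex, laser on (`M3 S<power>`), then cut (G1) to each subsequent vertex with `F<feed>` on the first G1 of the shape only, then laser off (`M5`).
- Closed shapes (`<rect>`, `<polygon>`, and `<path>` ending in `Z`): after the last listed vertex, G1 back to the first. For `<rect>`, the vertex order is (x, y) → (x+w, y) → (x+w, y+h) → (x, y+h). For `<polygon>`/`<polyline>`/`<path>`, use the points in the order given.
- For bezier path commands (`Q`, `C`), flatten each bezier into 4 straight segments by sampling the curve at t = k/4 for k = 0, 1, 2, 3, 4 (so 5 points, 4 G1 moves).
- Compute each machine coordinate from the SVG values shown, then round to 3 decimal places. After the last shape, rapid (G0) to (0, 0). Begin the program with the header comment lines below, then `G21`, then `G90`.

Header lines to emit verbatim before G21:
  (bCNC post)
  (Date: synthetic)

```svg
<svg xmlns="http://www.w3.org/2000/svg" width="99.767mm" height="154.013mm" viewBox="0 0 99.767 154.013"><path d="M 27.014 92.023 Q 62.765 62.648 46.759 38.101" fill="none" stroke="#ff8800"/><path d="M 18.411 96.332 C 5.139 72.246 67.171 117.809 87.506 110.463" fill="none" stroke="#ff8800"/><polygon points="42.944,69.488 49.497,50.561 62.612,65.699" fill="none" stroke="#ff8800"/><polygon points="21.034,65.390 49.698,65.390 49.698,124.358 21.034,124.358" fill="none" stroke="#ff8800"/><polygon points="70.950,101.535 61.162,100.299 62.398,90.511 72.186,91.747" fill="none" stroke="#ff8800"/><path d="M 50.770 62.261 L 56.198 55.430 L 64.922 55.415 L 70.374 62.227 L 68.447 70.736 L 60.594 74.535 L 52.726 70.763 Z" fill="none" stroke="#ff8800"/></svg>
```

(bCNC post)
(Date: synthetic)
G21
G90
G0 X27.014 Y61.990
M3 S328
G1 X41.655 Y76.376 F3795
G1 X49.826 Y90.158
G1 X51.527 Y103.337
G1 X46.759 Y115.912
M5
G0 X18.411 Y57.681
M3 S328
G1 X20.748 Y64.601 F3795
G1 X40.356 Y56.893
G1 X66.265 Y46.046
G1 X87.506 Y43.550
M5
G0 X42.944 Y84.525
M3 S328
G1 X49.497 Y103.452 F3795
G1 X62.612 Y88.314
G1 X42.944 Y84.525
M5
G0 X21.034 Y88.623
M3 S328
G1 X49.698 Y88.623 F3795
G1 X49.698 Y29.655
G1 X21.034 Y29.655
G1 X21.034 Y88.623
M5
G0 X70.950 Y52.478
M3 S328
G1 X61.162 Y53.714 F3795
G1 X62.398 Y63.502
G1 X72.186 Y62.266
G1 X70.950 Y52.478
M5
G0 X50.770 Y91.752
M3 S328
G1 X56.198 Y98.583 F3795
G1 X64.922 Y98.598
G1 X70.374 Y91.786
G1 X68.447 Y83.277
G1 X60.594 Y79.478
G1 X52.726 Y83.250
G1 X50.770 Y91.752
M5
G0 X0.000 Y0.000

1 u = 1 mm; y_m = 154.013 − y.

[1] `<path>` quadratic bezier, #ff8800→engrave S328 F3795: (27.014,61.990) → (41.655,76.376) → (49.826,90.158) → (51.527,103.337) → (46.759,115.912)

[2] `<path>` cubic bezier, #ff8800→engrave S328 F3795: (18.411,57.681) → (20.748,64.601) → (40.356,56.893) → (66.265,46.046) → (87.506,43.550)

[3] `<polygon>` regular polygon, #ff8800→engrave S328 F3795: (42.944,84.525) → (49.497,103.452) → (62.612,88.314) → (42.944,84.525) (closed)

[4] `<polygon>` rectangle, #ff8800→engrave S328 F3795: (21.034,88.623) → (49.698,88.623) → (49.698,29.655) → (21.034,29.655) → (21.034,88.623) (closed)

[5] `<polygon>` regular polygon, #ff8800→engrave S328 F3795: (70.950,52.478) → (61.162,53.714) → (62.398,63.502) → (72.186,62.266) → (70.950,52.478) (closed)

[6] `<path>` regular polygon, #ff8800→engrave S328 F3795: (50.770,91.752) → (56.198,98.583) → (64.922,98.598) → (70.374,91.786) → (68.447,83.277) → (60.594,79.478) → (52.726,83.250) → (50.770,91.752) (closed)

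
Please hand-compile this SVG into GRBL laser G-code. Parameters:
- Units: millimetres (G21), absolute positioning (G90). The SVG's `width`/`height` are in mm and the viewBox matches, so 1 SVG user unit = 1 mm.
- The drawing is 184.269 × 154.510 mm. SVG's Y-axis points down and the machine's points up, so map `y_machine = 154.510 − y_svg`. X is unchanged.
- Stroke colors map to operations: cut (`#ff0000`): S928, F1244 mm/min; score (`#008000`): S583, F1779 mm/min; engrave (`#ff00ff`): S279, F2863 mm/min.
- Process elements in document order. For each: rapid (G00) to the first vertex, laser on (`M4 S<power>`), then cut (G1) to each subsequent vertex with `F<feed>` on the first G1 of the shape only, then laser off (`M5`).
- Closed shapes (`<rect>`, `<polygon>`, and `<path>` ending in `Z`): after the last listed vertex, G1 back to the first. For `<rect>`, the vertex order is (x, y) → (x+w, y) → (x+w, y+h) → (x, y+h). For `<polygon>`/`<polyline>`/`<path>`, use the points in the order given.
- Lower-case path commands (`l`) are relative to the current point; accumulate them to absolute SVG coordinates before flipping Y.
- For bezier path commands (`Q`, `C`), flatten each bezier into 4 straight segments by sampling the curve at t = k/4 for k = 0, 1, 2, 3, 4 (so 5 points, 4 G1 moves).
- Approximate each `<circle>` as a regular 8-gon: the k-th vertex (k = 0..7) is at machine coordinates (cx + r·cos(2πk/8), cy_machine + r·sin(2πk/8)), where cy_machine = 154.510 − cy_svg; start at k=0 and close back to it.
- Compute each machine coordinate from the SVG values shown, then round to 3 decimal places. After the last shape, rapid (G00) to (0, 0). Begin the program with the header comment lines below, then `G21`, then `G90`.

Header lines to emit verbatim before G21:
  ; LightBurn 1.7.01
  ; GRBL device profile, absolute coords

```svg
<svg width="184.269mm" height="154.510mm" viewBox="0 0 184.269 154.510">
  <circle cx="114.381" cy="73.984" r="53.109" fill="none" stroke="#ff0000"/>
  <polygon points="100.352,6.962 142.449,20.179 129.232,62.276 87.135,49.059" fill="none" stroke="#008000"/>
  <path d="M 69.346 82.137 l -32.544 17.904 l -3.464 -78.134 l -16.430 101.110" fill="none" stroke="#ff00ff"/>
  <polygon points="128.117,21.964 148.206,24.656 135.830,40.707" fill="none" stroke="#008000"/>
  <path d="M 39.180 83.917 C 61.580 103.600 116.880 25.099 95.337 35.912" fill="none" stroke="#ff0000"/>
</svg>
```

; LightBurn 1.7.01
; GRBL device profile, absolute coords
G21
G90
G00 X167.490 Y80.526
M4 S928
G1 X151.935 Y118.080 F1244
G1 X114.381 Y133.635
G1 X76.827 Y118.080
G1 X61.272 Y80.526
G1 X76.827 Y42.972
G1 X114.381 Y27.417
G1 X151.935 Y42.972
G1 X167.490 Y80.526
M5
G00 X100.352 Y147.548
M4 S583
G1 X142.449 Y134.331 F1779
G1 X129.232 Y92.234
G1 X87.135 Y105.451
G1 X100.352 Y147.548
M5
G00 X69.346 Y72.373
M4 S279
G1 X36.802 Y54.469 F2863
G1 X33.338 Y132.603
G1 X16.908 Y31.493
M5
G00 X128.117 Y132.546
M4 S583
G1 X148.206 Y129.854 F1779
G1 X135.830 Y113.803
G1 X128.117 Y132.546
M5
G00 X39.180 Y70.593
M4 S928
G1 X60.434 Y71.311 F1244
G1 X83.737 Y91.269
G1 X98.801 Y112.891
G1 X95.337 Y118.598
M5
G00 X0.000 Y0.000

1 u = 1 mm; y_m = 154.510 − y.

[1] `<circle>` circle, #ff0000→cut S928 F1244: (167.490,80.526) → (151.935,118.080) → (114.381,133.635) → (76.827,118.080) → (61.272,80.526) → (76.827,42.972) → (114.381,27.417) → (151.935,42.972) → (167.490,80.526) (closed)

[2] `<polygon>` regular polygon, #008000→score S583 F1779: (100.352,147.548) → (142.449,134.331) → (129.232,92.234) → (87.135,105.451) → (100.352,147.548) (closed)

[3] `<path>` open polyline, #ff00ff→engrave S279 F2863: (69.346,72.373) → (36.802,54.469) → (33.338,132.603) → (16.908,31.493)

[4] `<polygon>` regular polygon, #008000→score S583 F1779: (128.117,132.546) → (148.206,129.854) → (135.830,113.803) → (128.117,132.546) (closed)

[5] `<path>` cubic bezier, #ff0000→cut S928 F1244: (39.180,70.593) → (60.434,71.311) → (83.737,91.269) → (98.801,112.891) → (95.337,118.598)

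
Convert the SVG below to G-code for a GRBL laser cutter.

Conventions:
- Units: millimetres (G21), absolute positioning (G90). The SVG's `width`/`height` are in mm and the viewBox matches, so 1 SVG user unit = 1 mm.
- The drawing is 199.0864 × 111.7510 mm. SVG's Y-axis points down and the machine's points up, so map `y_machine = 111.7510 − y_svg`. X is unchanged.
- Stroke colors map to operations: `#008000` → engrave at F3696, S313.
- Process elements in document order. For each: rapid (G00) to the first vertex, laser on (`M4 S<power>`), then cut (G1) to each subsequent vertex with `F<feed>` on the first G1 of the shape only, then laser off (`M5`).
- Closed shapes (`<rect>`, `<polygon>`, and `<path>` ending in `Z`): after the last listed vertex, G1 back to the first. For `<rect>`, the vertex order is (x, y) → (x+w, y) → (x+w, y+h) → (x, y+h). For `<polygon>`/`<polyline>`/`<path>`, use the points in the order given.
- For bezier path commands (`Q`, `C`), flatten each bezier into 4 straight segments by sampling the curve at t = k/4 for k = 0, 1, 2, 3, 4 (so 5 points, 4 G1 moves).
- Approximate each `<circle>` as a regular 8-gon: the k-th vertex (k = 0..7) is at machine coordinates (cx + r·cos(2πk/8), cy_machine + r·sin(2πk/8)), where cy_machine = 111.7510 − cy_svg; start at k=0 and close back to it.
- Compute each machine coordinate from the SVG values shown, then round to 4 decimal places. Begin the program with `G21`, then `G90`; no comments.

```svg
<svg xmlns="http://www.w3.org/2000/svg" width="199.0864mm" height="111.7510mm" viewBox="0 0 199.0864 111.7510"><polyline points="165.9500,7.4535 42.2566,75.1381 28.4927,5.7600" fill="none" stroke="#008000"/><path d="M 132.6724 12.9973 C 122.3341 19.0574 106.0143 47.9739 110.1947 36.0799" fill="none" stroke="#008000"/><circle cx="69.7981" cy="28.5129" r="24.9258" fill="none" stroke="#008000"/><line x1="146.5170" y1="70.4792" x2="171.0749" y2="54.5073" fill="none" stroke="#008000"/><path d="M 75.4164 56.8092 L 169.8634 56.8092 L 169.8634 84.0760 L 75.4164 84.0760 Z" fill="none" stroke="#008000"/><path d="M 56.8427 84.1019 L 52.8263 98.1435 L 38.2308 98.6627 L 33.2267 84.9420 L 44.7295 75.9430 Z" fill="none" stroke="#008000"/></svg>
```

1 u = 1 mm; y_m = 111.7510 − y.

[1] `<polyline>` open polyline, #008000→engrave S313 F3696: (165.9500,104.2975) → (42.2566,36.6129) → (28.4927,105.9910)

[2] `<path>` cubic bezier, #008000→engrave S313 F3696: (132.6724,98.7537) → (124.2109,90.9178) → (115.9890,80.4796) → (110.4894,73.4078) → (110.1947,75.6711)

[3] `<circle>` circle, #008000→engrave S313 F3696: (94.7239,83.2381) → (87.4233,100.8633) → (69.7981,108.1639) → (52.1729,100.8633) → (44.8723,83.2381) → (52.1729,65.6129) → (69.7981,58.3123) → (87.4233,65.6129) → (94.7239,83.2381) (closed)

[4] `<line>` line segment, #008000→engrave S313 F3696: (146.5170,41.2718) → (171.0749,57.2437)

[5] `<path>` rectangle, #008000→engrave S313 F3696: (75.4164,54.9418) → (169.8634,54.9418) → (169.8634,27.6750) → (75.4164,27.6750) → (75.4164,54.9418) (closed)

[6] `<path>` regular polygon, #008000→engrave S313 F3696: (56.8427,27.6491) → (52.8263,13.6075) → (38.2308,13.0883) → (33.2267,26.8090) → (44.7295,35.8080) → (56.8427,27.6491) (closed)

G21
G90
G00 X165.9500 Y104.2975
M4 S313
G1 X42.2566 Y36.6129 F3696
G1 X28.4927 Y105.9910
M5
G00 X132.6724 Y98.7537
M4 S313
G1 X124.2109 Y90.9178 F3696
G1 X115.9890 Y80.4796
G1 X110.4894 Y73.4078
G1 X110.1947 Y75.6711
M5
G00 X94.7239 Y83.2381
M4 S313
G1 X87.4233 Y100.8633 F3696
G1 X69.7981 Y108.1639
G1 X52.1729 Y100.8633
G1 X44.8723 Y83.2381
G1 X52.1729 Y65.6129
G1 X69.7981 Y58.3123
G1 X87.4233 Y65.6129
G1 X94.7239 Y83.2381
M5
G00 X146.5170 Y41.2718
M4 S313
G1 X171.0749 Y57.2437 F3696
M5
G00 X75.4164 Y54.9418
M4 S313
G1 X169.8634 Y54.9418 F3696
G1 X169.8634 Y27.6750
G1 X75.4164 Y27.6750
G1 X75.4164 Y54.9418
M5
G00 X56.8427 Y27.6491
M4 S313
G1 X52.8263 Y13.6075 F3696
G1 X38.2308 Y13.0883
G1 X33.2267 Y26.8090
G1 X44.7295 Y35.8080
G1 X56.8427 Y27.6491
M5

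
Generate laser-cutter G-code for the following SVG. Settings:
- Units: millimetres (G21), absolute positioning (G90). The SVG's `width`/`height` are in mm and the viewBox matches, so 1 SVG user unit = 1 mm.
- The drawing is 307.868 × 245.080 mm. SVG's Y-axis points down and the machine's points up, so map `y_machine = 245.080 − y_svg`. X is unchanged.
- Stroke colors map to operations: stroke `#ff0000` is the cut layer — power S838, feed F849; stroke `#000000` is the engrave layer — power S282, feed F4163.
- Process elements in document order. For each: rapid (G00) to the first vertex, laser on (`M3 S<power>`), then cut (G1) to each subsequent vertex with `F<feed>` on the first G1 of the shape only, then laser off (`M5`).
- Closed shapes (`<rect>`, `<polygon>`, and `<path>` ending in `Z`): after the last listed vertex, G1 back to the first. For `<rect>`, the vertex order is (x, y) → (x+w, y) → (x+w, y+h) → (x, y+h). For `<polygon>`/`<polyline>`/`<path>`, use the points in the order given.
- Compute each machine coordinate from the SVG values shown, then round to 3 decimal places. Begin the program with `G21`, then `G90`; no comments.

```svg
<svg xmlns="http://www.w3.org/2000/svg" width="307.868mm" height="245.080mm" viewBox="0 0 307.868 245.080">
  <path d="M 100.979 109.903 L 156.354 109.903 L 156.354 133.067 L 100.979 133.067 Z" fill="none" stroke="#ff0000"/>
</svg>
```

G21
G90
G00 X100.979 Y135.177
M3 S838
G1 X156.354 Y135.177 F849
G1 X156.354 Y112.013
G1 X100.979 Y112.013
G1 X100.979 Y135.177
M5

1 u = 1 mm; y_m = 245.080 − y.

[1] `<path>` rectangle, #ff0000→cut S838 F849: (100.979,135.177) → (156.354,135.177) → (156.354,112.013) → (100.979,112.013) → (100.979,135.177) (closed)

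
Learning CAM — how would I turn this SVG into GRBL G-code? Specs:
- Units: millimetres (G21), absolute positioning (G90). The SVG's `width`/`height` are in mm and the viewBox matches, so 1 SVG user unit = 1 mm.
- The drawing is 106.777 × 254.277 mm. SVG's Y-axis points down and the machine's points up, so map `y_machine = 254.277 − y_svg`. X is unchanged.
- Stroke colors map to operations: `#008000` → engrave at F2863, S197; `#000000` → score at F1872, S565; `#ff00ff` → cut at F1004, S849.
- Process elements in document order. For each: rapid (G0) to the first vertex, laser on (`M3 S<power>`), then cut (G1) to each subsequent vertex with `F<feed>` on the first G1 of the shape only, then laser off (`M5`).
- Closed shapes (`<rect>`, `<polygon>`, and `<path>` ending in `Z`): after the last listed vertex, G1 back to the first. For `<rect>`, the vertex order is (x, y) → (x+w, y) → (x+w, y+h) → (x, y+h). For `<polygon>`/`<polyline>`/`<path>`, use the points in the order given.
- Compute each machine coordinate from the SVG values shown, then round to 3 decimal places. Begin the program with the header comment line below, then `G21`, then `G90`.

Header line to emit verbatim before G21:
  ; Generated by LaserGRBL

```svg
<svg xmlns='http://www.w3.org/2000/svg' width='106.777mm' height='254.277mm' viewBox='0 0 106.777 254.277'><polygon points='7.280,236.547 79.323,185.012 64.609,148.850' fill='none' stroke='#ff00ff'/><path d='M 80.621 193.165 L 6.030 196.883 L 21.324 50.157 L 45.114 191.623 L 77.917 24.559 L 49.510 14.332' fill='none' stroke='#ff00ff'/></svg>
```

; Generated by LaserGRBL
G21
G90
G0 X7.280 Y17.730
M3 S849
G1 X79.323 Y69.265 F1004
G1 X64.609 Y105.427
G1 X7.280 Y17.730
M5
G0 X80.621 Y61.112
M3 S849
G1 X6.030 Y57.394 F1004
G1 X21.324 Y204.120
G1 X45.114 Y62.654
G1 X77.917 Y229.718
G1 X49.510 Y239.945
M5

viewBox `0 0 106.777 254.277` with mm width/height → 1 unit = 1 mm. Flip: y_m = 254.277 − y_svg.

**Shape 1** — `<polygon>` closed polygon, stroke `#ff00ff` → cut (S849, F1004). Machine vertices: (7.280,17.730) → (79.323,69.265) → (64.609,105.427) → (7.280,17.730). Closed: final G1 returns to the first vertex.

**Shape 2** — `<path>` open polyline, stroke `#ff00ff` → cut (S849, F1004). Machine vertices: (80.621,61.112) → (6.030,57.394) → (21.324,204.120) → (45.114,62.654) → (77.917,229.718) → (49.510,239.945). Open path.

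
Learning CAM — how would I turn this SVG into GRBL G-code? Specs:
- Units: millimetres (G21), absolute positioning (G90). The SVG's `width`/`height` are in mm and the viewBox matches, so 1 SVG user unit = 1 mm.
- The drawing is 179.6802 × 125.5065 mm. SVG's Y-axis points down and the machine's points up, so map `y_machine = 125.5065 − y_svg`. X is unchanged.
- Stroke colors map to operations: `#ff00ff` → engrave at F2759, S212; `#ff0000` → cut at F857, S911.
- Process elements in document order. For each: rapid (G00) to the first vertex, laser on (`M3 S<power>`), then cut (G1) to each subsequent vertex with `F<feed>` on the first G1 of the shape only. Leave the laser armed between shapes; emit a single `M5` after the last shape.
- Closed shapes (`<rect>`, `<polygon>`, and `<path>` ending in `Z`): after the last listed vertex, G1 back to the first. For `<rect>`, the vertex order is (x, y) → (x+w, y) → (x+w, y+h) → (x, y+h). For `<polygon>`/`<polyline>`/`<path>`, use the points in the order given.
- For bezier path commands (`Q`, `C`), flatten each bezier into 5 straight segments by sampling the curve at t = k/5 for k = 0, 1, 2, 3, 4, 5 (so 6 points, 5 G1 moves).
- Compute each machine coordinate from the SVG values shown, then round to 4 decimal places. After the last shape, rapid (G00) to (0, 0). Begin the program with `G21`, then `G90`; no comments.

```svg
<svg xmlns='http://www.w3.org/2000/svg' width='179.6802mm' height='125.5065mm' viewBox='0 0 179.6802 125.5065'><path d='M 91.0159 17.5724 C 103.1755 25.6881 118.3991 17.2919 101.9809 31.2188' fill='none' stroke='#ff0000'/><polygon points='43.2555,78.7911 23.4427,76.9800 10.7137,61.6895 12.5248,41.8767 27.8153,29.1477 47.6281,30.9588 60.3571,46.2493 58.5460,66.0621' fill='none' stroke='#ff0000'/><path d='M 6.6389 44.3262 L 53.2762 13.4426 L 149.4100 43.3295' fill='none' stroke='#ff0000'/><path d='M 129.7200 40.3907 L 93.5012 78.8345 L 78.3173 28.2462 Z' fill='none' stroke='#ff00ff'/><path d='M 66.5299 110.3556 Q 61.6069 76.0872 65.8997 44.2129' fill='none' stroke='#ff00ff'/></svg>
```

G21
G90
G00 X91.0159 Y107.9341
M3 S911
G1 X98.4017 Y104.7354 F857
G1 X104.8570 Y103.6355
G1 X108.7158 Y102.7703
G1 X108.3125 Y100.2757
G1 X101.9809 Y94.2877
G00 X43.2555 Y46.7154
M3 S911
G1 X23.4427 Y48.5265 F857
G1 X10.7137 Y63.8170
G1 X12.5248 Y83.6298
G1 X27.8153 Y96.3588
G1 X47.6281 Y94.5477
G1 X60.3571 Y79.2572
G1 X58.5460 Y59.4444
G1 X43.2555 Y46.7154
G00 X6.6389 Y81.1803
M3 S911
G1 X53.2762 Y112.0639 F857
G1 X149.4100 Y82.1770
G00 X129.7200 Y85.1158
M3 S212
G1 X93.5012 Y46.6720 F2759
G1 X78.3173 Y97.2603
G1 X129.7200 Y85.1158
G00 X66.5299 Y15.1509
M3 S212
G1 X64.9293 Y28.7625 F2759
G1 X64.0660 Y42.1826
G1 X63.9400 Y55.4111
G1 X64.5512 Y68.4481
G1 X65.8997 Y81.2936
M5
G00 X0.0000 Y0.0000

Since the viewBox matches the mm dimensions, user units are millimetres directly. The only transform is the Y-flip y_m = 125.5065 − y_svg.

Shape 1 is a cubic bezier drawn with `<path>`. Its stroke #ff0000 means cut at S911, F857. After flipping Y the toolpath is (91.0159,107.9341) → (98.4017,104.7354) → (104.8570,103.6355) → (108.7158,102.7703) → (108.3125,100.2757) → (101.9809,94.2877).

Shape 2 is a regular polygon drawn with `<polygon>`. Its stroke #ff0000 means cut at S911, F857. After flipping Y the toolpath is (43.2555,46.7154) → (23.4427,48.5265) → (10.7137,63.8170) → (12.5248,83.6298) → (27.8153,96.3588) → (47.6281,94.5477) → (60.3571,79.2572) → (58.5460,59.4444) → (43.2555,46.7154), returning to the start.

Shape 3 is a open polyline drawn with `<path>`. Its stroke #ff0000 means cut at S911, F857. After flipping Y the toolpath is (6.6389,81.1803) → (53.2762,112.0639) → (149.4100,82.1770).

Shape 4 is a regular polygon drawn with `<path>`. Its stroke #ff00ff means engrave at S212, F2759. After flipping Y the toolpath is (129.7200,85.1158) → (93.5012,46.6720) → (78.3173,97.2603) → (129.7200,85.1158), returning to the start.

Shape 5 is a quadratic bezier drawn with `<path>`. Its stroke #ff00ff means engrave at S212, F2759. After flipping Y the toolpath is (66.5299,15.1509) → (64.9293,28.7625) → (64.0660,42.1826) → (63.9400,55.4111) → (64.5512,68.4481) → (65.8997,81.2936).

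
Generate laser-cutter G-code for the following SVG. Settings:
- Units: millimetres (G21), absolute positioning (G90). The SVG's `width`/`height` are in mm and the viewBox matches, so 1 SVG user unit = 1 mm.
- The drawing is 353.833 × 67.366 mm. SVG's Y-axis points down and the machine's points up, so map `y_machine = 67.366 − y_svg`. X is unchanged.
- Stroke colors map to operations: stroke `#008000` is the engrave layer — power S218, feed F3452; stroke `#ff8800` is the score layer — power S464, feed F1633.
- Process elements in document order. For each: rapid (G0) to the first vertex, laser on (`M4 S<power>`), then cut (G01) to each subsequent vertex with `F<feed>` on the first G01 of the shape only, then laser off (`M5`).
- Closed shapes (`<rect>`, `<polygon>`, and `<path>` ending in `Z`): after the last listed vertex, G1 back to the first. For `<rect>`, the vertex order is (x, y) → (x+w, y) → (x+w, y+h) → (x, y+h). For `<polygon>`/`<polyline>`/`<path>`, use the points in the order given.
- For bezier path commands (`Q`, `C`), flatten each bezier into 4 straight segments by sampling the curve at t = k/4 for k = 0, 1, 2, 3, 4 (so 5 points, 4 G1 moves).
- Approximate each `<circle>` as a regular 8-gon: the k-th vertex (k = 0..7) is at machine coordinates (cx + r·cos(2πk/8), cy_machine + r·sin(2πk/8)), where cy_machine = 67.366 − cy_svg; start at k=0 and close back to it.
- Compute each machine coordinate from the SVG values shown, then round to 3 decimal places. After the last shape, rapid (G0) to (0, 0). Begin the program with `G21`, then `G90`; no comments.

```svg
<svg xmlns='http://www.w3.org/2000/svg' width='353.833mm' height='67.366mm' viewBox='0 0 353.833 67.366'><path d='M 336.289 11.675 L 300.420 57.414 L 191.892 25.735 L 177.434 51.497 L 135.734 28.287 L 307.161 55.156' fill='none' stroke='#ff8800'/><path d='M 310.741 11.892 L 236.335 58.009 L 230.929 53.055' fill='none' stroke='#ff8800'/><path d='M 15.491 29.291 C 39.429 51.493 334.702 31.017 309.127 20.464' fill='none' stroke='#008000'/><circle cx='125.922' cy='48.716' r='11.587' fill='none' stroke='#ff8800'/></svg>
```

viewBox `0 0 353.833 67.366` with mm width/height → 1 unit = 1 mm. Flip: y_m = 67.366 − y_svg.

**Shape 1** — `<path>` open polyline, stroke `#ff8800` → score (S464, F1633). Machine vertices: (336.289,55.691) → (300.420,9.952) → (191.892,41.631) → (177.434,15.869) → (135.734,39.079) → (307.161,12.210). Open path.

**Shape 2** — `<path>` open polyline, stroke `#ff8800` → score (S464, F1633). Machine vertices: (310.741,55.474) → (236.335,9.357) → (230.929,14.311). Open path.

**Shape 3** — `<path>` cubic bezier, stroke `#008000` → engrave (S218, F3452). Control points (SVG): P0=(15.491,29.291), P1=(39.429,51.493), P2=(334.702,31.017), P3=(309.127,20.464); sampled at t=k/4. Machine vertices: (15.491,38.075) → (75.067,28.604) → (180.876,30.205) → (277.402,37.949) → (309.127,46.902). Open path.

**Shape 4** — `<circle>` circle, stroke `#ff8800` → score (S464, F1633). Machine vertices: (137.509,18.650) → (134.115,26.843) → (125.922,30.237) → (117.729,26.843) → (114.335,18.650) → (117.729,10.457) → (125.922,7.063) → (134.115,10.457) → (137.509,18.650). Closed: final G1 returns to the first vertex.

G21
G90
G0 X336.289 Y55.691
M4 S464
G01 X300.420 Y9.952 F1633
G01 X191.892 Y41.631
G01 X177.434 Y15.869
G01 X135.734 Y39.079
G01 X307.161 Y12.210
M5
G0 X310.741 Y55.474
M4 S464
G01 X236.335 Y9.357 F1633
G01 X230.929 Y14.311
M5
G0 X15.491 Y38.075
M4 S218
G01 X75.067 Y28.604 F3452
G01 X180.876 Y30.205
G01 X277.402 Y37.949
G01 X309.127 Y46.902
M5
G0 X137.509 Y18.650
M4 S464
G01 X134.115 Y26.843 F1633
G01 X125.922 Y30.237
G01 X117.729 Y26.843
G01 X114.335 Y18.650
G01 X117.729 Y10.457
G01 X125.922 Y7.063
G01 X134.115 Y10.457
G01 X137.509 Y18.650
M5
G0 X0.000 Y0.000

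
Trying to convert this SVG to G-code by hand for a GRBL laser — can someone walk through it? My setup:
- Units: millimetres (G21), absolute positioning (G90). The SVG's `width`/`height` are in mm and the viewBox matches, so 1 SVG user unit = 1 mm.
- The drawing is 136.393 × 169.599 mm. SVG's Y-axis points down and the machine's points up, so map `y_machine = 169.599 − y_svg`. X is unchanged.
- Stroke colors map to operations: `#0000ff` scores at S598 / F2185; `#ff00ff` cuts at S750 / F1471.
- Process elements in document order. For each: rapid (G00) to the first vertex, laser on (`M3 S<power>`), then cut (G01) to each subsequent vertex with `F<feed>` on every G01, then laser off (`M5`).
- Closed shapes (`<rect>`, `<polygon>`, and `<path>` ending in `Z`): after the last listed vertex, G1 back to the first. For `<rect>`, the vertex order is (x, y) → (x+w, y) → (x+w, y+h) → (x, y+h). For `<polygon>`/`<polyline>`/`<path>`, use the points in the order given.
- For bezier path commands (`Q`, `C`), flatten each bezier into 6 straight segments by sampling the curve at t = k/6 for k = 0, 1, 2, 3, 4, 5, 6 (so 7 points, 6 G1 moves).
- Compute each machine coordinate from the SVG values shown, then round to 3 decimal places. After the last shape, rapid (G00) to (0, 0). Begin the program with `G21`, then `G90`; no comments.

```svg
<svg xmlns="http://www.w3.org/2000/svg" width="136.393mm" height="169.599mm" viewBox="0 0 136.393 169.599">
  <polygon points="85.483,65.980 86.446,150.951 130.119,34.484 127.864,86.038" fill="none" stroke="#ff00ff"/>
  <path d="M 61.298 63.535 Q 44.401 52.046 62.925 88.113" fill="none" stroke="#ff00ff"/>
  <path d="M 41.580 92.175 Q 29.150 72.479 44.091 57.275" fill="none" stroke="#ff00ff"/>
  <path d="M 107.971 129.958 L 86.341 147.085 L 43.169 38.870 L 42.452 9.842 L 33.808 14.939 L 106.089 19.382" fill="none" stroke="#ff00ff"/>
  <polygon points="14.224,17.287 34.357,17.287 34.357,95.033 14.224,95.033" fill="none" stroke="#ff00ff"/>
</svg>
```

viewBox `0 0 136.393 169.599` with mm width/height → 1 unit = 1 mm. Flip: y_m = 169.599 − y_svg.

**Shape 1** — `<polygon>` closed polygon, stroke `#ff00ff` → cut (S750, F1471). Machine vertices: (85.483,103.619) → (86.446,18.648) → (130.119,135.115) → (127.864,83.561) → (85.483,103.619). Closed: final G1 returns to the first vertex.

**Shape 2** — `<path>` quadratic bezier, stroke `#ff00ff` → cut (S750, F1471). Control points (SVG): P0=(61.298,63.535), P1=(44.401,52.046), P2=(62.925,88.113); sampled at t=k/6. Machine vertices: (61.298,106.064) → (56.650,108.573) → (53.969,108.439) → (53.256,105.664) → (54.511,100.247) → (57.734,92.187) → (62.925,81.486). Open path.

**Shape 3** — `<path>` quadratic bezier, stroke `#ff00ff` → cut (S750, F1471). Control points (SVG): P0=(41.580,92.175), P1=(29.150,72.479), P2=(44.091,57.275); sampled at t=k/6. Machine vertices: (41.580,77.424) → (38.197,83.865) → (36.335,90.056) → (35.993,95.997) → (37.172,101.689) → (39.871,107.131) → (44.091,112.324). Open path.

**Shape 4** — `<path>` open polyline, stroke `#ff00ff` → cut (S750, F1471). Machine vertices: (107.971,39.641) → (86.341,22.514) → (43.169,130.729) → (42.452,159.757) → (33.808,154.660) → (106.089,150.217). Open path.

**Shape 5** — `<polygon>` rectangle, stroke `#ff00ff` → cut (S750, F1471). Machine vertices: (14.224,152.312) → (34.357,152.312) → (34.357,74.566) → (14.224,74.566) → (14.224,152.312). Closed: final G1 returns to the first vertex.

G21
G90
G00 X85.483 Y103.619
M3 S750
G01 X86.446 Y18.648 F1471
G01 X130.119 Y135.115 F1471
G01 X127.864 Y83.561 F1471
G01 X85.483 Y103.619 F1471
M5
G00 X61.298 Y106.064
M3 S750
G01 X56.650 Y108.573 F1471
G01 X53.969 Y108.439 F1471
G01 X53.256 Y105.664 F1471
G01 X54.511 Y100.247 F1471
G01 X57.734 Y92.187 F1471
G01 X62.925 Y81.486 F1471
M5
G00 X41.580 Y77.424
M3 S750
G01 X38.197 Y83.865 F1471
G01 X36.335 Y90.056 F1471
G01 X35.993 Y95.997 F1471
G01 X37.172 Y101.689 F1471
G01 X39.871 Y107.131 F1471
G01 X44.091 Y112.324 F1471
M5
G00 X107.971 Y39.641
M3 S750
G01 X86.341 Y22.514 F1471
G01 X43.169 Y130.729 F1471
G01 X42.452 Y159.757 F1471
G01 X33.808 Y154.660 F1471
G01 X106.089 Y150.217 F1471
M5
G00 X14.224 Y152.312
M3 S750
G01 X34.357 Y152.312 F1471
G01 X34.357 Y74.566 F1471
G01 X14.224 Y74.566 F1471
G01 X14.224 Y152.312 F1471
M5
G00 X0.000 Y0.000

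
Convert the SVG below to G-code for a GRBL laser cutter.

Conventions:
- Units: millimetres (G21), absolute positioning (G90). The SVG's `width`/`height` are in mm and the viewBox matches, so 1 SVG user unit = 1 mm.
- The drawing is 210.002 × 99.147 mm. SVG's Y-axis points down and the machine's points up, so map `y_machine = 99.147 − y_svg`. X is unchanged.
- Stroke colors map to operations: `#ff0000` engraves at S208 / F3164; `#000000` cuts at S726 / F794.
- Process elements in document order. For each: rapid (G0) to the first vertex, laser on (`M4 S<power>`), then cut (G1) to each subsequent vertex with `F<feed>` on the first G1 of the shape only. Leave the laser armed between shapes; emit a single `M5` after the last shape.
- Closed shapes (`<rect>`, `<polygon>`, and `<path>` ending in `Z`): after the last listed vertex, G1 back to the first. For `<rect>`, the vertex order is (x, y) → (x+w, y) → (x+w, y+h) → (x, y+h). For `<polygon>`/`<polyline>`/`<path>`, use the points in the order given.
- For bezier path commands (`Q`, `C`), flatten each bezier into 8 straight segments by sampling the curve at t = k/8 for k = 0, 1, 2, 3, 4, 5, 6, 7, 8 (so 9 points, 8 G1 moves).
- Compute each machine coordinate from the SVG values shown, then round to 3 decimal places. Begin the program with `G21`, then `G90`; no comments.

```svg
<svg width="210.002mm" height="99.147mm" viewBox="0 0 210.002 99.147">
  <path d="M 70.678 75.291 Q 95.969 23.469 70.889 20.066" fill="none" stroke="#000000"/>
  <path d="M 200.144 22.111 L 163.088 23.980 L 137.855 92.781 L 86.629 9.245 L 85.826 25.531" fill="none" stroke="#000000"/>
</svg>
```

Since the viewBox matches the mm dimensions, user units are millimetres directly. The only transform is the Y-flip y_m = 99.147 − y_svg.

Shape 1 is a quadratic bezier drawn with `<path>`. Its stroke #000000 means cut at S726, F794. After flipping Y the toolpath is (70.678,23.856) → (76.214,36.055) → (80.175,46.741) → (82.563,55.914) → (83.376,63.573) → (82.616,69.720) → (80.281,74.353) → (76.372,77.474) → (70.889,79.081).

Shape 2 is a open polyline drawn with `<path>`. Its stroke #000000 means cut at S726, F794. After flipping Y the toolpath is (200.144,77.036) → (163.088,75.167) → (137.855,6.366) → (86.629,89.902) → (85.826,73.616).

G21
G90
G0 X70.678 Y23.856
M4 S726
G1 X76.214 Y36.055 F794
G1 X80.175 Y46.741
G1 X82.563 Y55.914
G1 X83.376 Y63.573
G1 X82.616 Y69.720
G1 X80.281 Y74.353
G1 X76.372 Y77.474
G1 X70.889 Y79.081
G0 X200.144 Y77.036
M4 S726
G1 X163.088 Y75.167 F794
G1 X137.855 Y6.366
G1 X86.629 Y89.902
G1 X85.826 Y73.616
M5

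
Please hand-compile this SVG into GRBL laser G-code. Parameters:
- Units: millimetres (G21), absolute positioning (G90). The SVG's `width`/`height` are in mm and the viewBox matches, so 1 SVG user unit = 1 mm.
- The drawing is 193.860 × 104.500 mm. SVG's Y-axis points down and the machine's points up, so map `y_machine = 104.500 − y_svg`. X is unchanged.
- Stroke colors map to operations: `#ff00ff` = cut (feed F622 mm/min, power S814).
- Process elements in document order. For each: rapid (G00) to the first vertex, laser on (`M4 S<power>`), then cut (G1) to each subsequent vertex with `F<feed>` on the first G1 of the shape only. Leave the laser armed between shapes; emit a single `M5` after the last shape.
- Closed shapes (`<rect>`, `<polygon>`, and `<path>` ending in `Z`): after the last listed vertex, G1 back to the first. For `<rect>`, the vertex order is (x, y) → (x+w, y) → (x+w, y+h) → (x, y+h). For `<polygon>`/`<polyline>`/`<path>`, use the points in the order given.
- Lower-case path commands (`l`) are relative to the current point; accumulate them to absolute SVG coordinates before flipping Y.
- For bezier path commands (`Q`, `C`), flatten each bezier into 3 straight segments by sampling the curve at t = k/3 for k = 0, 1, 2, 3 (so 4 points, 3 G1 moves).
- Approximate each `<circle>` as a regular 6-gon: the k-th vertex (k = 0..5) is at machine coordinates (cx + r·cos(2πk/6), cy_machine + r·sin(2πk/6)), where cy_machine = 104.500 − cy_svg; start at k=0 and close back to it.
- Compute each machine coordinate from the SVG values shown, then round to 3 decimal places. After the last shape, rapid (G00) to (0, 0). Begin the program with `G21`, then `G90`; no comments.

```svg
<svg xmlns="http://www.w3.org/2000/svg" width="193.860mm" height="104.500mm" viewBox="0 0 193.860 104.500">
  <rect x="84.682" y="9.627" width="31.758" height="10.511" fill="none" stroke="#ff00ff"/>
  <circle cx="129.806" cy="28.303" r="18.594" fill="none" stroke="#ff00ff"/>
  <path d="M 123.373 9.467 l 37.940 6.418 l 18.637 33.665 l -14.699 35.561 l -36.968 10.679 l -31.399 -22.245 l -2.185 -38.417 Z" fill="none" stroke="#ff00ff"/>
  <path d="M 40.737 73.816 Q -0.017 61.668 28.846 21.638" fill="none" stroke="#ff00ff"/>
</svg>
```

G21
G90
G00 X84.682 Y94.873
M4 S814
G1 X116.440 Y94.873 F622
G1 X116.440 Y84.362
G1 X84.682 Y84.362
G1 X84.682 Y94.873
G00 X148.400 Y76.197
M4 S814
G1 X139.103 Y92.300 F622
G1 X120.509 Y92.300
G1 X111.212 Y76.197
G1 X120.509 Y60.094
G1 X139.103 Y60.094
G1 X148.400 Y76.197
G00 X123.373 Y95.033
M4 S814
G1 X161.313 Y88.615 F622
G1 X179.950 Y54.950
G1 X165.251 Y19.389
G1 X128.283 Y8.710
G1 X96.884 Y30.955
G1 X94.699 Y69.372
G1 X123.373 Y95.033
G00 X40.737 Y30.684
M4 S814
G1 X21.303 Y41.881 F622
G1 X17.339 Y59.273
G1 X28.846 Y82.862
M5
G00 X0.000 Y0.000

Since the viewBox matches the mm dimensions, user units are millimetres directly. The only transform is the Y-flip y_m = 104.500 − y_svg.

Shape 1 is a rectangle drawn with `<rect>`. Its stroke #ff00ff means cut at S814, F622. After flipping Y the toolpath is (84.682,94.873) → (116.440,94.873) → (116.440,84.362) → (84.682,84.362) → (84.682,94.873), returning to the start.

Shape 2 is a circle drawn with `<circle>`. Its stroke #ff00ff means cut at S814, F622. After flipping Y the toolpath is (148.400,76.197) → (139.103,92.300) → (120.509,92.300) → (111.212,76.197) → (120.509,60.094) → (139.103,60.094) → (148.400,76.197), returning to the start.

Shape 3 is a regular polygon drawn with `<path>`. Its stroke #ff00ff means cut at S814, F622. After flipping Y the toolpath is (123.373,95.033) → (161.313,88.615) → (179.950,54.950) → (165.251,19.389) → (128.283,8.710) → (96.884,30.955) → (94.699,69.372) → (123.373,95.033), returning to the start.

Shape 4 is a quadratic bezier drawn with `<path>`. Its stroke #ff00ff means cut at S814, F622. After flipping Y the toolpath is (40.737,30.684) → (21.303,41.881) → (17.339,59.273) → (28.846,82.862).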